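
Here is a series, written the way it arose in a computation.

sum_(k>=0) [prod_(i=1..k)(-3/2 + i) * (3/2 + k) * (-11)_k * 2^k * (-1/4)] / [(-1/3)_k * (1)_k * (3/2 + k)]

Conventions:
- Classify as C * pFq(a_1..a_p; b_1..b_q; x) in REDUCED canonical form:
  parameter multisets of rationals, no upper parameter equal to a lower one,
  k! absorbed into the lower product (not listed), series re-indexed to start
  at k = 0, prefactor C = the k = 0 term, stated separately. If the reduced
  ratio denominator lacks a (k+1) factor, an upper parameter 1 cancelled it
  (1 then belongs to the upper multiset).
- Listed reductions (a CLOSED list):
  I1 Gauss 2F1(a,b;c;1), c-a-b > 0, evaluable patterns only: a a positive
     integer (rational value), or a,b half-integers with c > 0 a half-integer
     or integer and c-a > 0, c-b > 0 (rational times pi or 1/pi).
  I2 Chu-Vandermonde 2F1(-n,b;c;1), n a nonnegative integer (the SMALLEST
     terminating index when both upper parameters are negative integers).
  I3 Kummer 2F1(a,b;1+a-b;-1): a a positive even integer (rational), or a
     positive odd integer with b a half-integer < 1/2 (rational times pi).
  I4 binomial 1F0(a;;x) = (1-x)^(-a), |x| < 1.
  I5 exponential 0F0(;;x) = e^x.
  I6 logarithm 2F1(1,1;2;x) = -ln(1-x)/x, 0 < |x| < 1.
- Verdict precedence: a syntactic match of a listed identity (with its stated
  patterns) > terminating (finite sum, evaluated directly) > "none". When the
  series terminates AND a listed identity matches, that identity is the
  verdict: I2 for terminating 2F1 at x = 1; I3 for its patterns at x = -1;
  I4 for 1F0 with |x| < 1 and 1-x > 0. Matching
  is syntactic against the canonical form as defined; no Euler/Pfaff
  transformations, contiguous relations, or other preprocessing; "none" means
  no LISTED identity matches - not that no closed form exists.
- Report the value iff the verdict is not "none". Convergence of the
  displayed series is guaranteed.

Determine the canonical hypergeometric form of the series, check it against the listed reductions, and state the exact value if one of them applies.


At argument 2: a 2F1 with upper {-11, -1/2}, lower {-1/3}, scaled by C = -1/4. Verdict: terminating - upper -11 stops the sum at k = 11; the 12 terms are added exactly. Its exact value is 5928029/5805568.

Key step: from the first term -1/4: (1)_k (prefactor -1/4) is k! itself.
Adjacent-term ratio: r(k) = 2 * (k-11) (k-1/2) / [(k-1/3) (k+1)] - poly over poly, x = 2 from leading terms; C = -1/4 at k = 0.


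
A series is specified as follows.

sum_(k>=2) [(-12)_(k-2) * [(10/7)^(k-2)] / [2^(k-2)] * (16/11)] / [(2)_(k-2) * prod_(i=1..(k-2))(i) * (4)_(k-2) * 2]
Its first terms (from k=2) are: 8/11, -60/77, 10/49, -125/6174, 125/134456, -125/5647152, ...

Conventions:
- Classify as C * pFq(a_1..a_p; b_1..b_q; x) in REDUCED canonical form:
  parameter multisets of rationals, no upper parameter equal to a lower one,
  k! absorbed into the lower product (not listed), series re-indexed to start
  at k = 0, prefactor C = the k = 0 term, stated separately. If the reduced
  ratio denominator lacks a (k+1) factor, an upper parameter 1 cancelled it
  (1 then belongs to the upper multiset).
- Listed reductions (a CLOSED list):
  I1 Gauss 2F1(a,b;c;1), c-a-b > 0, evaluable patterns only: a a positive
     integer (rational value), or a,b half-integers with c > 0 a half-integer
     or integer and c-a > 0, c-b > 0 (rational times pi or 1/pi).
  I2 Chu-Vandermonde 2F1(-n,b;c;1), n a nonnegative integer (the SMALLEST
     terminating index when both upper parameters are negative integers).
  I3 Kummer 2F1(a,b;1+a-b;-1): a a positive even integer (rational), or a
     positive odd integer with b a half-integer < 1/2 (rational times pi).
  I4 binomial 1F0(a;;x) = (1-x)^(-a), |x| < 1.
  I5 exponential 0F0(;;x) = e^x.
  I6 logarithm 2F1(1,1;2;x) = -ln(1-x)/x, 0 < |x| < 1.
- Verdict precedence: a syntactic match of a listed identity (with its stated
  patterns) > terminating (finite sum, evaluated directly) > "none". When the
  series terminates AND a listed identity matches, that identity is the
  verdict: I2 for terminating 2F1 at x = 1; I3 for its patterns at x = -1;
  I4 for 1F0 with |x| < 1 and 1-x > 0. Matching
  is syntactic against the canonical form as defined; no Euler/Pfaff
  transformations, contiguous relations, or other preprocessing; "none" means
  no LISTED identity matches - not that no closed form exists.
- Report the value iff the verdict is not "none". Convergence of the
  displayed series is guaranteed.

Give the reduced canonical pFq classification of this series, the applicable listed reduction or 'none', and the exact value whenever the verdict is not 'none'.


Reduced: x = 5/7, 1F2, upper = {-12}, lower = {2, 4}, C = 8/11. Verdict: terminating - no listed pattern fits, but -12 in the upper list cuts the series at k = 12; direct evaluation. Value: 1097590296972514849519339553/8265285008858127859498745856.

Key observation: t_0 being 8/11, the two k-th powers (C = 8/11) combine into one argument.
Term ratio: r(k) = (5/7) * (k-12) / [(k+2) (k+4) (k+1)] - poly over poly, x = (5/7) from leading terms; C = 8/11 at k = 0.


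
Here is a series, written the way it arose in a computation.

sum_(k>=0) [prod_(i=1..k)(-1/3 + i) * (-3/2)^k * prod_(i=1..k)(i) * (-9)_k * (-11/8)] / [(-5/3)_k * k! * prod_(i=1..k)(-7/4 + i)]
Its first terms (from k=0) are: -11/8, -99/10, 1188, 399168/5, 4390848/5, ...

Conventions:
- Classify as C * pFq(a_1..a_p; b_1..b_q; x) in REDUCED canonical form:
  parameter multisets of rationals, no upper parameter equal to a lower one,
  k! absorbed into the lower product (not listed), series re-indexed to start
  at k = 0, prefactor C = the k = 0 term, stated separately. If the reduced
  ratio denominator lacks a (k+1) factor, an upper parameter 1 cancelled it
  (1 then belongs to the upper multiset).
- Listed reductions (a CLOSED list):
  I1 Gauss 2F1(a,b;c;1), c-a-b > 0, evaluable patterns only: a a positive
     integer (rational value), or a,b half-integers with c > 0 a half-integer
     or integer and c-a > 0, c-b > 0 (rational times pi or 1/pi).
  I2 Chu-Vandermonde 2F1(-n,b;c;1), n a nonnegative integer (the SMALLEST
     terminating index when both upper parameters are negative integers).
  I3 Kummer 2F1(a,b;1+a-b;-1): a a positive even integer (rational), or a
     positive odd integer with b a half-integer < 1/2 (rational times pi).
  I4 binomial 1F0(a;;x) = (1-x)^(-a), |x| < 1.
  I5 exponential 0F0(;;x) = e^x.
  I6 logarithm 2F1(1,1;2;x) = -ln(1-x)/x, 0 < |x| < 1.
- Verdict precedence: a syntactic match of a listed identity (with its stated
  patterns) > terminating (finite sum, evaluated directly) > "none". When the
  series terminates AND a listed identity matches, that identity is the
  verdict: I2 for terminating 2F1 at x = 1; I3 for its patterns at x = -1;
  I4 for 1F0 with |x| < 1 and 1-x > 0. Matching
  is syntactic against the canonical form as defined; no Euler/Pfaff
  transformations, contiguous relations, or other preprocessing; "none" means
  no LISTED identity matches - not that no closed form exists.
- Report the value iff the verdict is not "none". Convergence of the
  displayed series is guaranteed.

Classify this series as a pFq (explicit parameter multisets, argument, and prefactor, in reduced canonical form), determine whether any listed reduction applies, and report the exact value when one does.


With C = -11/8: the canonical form is 3F2(-9, 2/3, 1; -5/3, -3/4; -3/2). Verdict: terminating - the sum ends at index 9 because -9 is a negative integer; exact evaluation follows. Sum: 55762245609323/1432600.

Key observation: from the first term -11/8: the lower running product (C = -11/8) is a rising factorial.
Adjacent-term ratio: r(k) = (-3/2) * (k-9) (k+2/3) (k+1) / [(k-5/3) (k-3/4) (k+1)] ; factor over Q: parameters, x = (-3/2), and C = -11/8.


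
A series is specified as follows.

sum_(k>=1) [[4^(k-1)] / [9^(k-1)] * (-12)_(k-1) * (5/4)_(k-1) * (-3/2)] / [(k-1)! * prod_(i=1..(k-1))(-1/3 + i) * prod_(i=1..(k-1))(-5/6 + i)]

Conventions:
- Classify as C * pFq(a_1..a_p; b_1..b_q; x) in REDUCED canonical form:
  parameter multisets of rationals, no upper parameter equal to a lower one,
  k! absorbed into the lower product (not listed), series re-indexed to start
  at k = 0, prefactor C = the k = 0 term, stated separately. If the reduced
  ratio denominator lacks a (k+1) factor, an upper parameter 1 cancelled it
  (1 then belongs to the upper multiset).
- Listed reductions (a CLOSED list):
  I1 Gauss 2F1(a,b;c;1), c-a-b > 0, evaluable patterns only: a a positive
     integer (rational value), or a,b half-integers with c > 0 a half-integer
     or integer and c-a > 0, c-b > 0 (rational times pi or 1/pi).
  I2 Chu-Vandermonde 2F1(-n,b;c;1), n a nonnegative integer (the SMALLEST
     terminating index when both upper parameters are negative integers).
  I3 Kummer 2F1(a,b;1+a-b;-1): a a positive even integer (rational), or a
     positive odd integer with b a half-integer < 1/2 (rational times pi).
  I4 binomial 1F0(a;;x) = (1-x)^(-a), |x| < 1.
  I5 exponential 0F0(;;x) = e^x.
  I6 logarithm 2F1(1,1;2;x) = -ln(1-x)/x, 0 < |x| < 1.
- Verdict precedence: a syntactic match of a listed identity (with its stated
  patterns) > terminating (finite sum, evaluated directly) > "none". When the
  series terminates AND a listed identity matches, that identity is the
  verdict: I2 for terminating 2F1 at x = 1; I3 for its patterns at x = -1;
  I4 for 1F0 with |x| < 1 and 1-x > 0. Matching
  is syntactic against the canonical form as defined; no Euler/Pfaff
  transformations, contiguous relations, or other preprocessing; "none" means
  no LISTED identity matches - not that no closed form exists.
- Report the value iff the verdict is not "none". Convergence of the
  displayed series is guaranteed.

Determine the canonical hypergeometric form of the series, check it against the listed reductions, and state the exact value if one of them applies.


This is -3/2 * 2F2(-12, 5/4; 1/6, 2/3; 4/9) in reduced canonical form. Verdict: terminating - the sum ends at index 12 because -12 is a negative integer; exact evaluation follows. Hence: -59169933198994011/3248601681024700.

The tell: t_0 = -3/2 here, and the lower running product (C = -3/2, x = 4/9) is a rising factorial.
Consecutive-term ratio: r(k) = (4/9) * (k-12) (k+5/4) / [(k+1/6) (k+2/3) (k+1)] - rational in k. x = (4/9); t_0 = -3/2; negate the roots.


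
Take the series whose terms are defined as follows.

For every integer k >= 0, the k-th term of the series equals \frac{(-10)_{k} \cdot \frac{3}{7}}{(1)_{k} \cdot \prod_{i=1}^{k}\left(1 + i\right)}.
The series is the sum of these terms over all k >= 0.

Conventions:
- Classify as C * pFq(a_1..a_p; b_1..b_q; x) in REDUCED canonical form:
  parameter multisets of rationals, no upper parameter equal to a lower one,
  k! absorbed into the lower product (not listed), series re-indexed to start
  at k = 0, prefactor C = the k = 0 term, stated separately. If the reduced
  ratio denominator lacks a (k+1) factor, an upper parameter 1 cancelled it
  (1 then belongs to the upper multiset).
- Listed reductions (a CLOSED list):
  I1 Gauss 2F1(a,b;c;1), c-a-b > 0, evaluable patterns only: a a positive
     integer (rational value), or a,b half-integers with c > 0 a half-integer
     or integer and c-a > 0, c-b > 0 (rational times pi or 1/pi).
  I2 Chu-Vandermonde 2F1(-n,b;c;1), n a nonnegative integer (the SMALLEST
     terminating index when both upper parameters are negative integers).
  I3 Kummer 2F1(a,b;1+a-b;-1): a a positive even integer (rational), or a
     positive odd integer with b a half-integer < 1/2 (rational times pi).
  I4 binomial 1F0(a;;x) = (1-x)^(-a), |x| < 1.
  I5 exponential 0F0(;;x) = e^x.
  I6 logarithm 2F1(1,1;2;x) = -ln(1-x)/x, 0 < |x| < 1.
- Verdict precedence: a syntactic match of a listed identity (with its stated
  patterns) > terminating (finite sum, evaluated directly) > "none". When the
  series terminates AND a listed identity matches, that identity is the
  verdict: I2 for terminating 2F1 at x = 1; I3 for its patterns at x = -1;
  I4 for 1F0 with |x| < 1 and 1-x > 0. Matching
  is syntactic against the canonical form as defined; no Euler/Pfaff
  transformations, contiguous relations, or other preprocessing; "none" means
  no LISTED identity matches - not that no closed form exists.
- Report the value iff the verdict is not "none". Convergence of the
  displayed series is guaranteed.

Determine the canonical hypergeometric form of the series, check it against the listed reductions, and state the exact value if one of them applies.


Reduced: x = 1, 1F1, upper = {-10}, lower = {2}, C = \frac{3}{7}. Verdict: terminating. (-10)_k vanishes past k = 10, leaving a 11-term sum, computed directly. Exact value: -\frac{2442439}{93139200}.

The tell: t_0 = \frac{3}{7} here, and (1)_k (C = 3/7, x = 1) is k! itself.
Ratio: r(k) = 1 * (k-10) / [(k+2) (k+1)] - rational in k. x = 1; t_0 = \frac{3}{7}; negate the roots.


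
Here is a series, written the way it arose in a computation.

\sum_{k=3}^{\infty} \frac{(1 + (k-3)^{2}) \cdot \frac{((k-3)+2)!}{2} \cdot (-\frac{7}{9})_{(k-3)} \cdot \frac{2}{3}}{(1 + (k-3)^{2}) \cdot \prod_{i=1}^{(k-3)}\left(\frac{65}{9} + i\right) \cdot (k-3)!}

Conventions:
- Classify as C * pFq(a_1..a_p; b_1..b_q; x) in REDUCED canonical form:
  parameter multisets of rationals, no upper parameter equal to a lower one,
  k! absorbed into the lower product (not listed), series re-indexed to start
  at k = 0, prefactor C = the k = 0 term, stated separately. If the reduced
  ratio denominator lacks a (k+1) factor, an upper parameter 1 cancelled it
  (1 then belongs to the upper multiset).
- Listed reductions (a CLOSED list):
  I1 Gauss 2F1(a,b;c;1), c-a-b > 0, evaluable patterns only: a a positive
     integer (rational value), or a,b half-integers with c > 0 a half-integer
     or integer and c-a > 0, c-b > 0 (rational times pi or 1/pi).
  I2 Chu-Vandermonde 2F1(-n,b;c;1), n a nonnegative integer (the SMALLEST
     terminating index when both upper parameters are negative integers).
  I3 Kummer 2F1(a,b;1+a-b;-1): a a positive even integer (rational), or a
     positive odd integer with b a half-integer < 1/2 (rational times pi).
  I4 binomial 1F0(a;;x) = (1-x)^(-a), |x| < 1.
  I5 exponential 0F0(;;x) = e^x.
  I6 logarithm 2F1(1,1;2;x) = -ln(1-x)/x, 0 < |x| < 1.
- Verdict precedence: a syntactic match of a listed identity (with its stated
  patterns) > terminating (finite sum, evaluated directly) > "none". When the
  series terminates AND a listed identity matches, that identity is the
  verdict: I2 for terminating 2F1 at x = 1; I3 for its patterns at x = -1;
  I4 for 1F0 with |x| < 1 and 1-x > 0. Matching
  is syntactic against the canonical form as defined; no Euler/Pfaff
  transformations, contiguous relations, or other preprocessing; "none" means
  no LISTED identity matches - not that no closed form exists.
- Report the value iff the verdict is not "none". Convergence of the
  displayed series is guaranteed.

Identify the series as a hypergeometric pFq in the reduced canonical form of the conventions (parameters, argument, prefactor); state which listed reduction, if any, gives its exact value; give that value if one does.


Reduced: x = 1, 2F1, upper = {-\frac{7}{9}, 3}, lower = {\frac{74}{9}}, C = \frac{2}{3}. Verdict: Gauss's theorem (I1) matches (x = 1: the Gamma ratio telescopes since c-a-b = 6 > 0 and a = 3 in Z>0). Its exact value is \frac{3055}{6561}.

First insight: with t_0 = \frac{2}{3}, the lower running product (C = 2/3) is a rising factorial.
Term ratio: r(k) = 1 * (k-\frac{7}{9}) (k+3) / [(k+\frac{74}{9}) (k+1)] ; factor over Q: parameters, x = 1, and C = \frac{2}{3}.


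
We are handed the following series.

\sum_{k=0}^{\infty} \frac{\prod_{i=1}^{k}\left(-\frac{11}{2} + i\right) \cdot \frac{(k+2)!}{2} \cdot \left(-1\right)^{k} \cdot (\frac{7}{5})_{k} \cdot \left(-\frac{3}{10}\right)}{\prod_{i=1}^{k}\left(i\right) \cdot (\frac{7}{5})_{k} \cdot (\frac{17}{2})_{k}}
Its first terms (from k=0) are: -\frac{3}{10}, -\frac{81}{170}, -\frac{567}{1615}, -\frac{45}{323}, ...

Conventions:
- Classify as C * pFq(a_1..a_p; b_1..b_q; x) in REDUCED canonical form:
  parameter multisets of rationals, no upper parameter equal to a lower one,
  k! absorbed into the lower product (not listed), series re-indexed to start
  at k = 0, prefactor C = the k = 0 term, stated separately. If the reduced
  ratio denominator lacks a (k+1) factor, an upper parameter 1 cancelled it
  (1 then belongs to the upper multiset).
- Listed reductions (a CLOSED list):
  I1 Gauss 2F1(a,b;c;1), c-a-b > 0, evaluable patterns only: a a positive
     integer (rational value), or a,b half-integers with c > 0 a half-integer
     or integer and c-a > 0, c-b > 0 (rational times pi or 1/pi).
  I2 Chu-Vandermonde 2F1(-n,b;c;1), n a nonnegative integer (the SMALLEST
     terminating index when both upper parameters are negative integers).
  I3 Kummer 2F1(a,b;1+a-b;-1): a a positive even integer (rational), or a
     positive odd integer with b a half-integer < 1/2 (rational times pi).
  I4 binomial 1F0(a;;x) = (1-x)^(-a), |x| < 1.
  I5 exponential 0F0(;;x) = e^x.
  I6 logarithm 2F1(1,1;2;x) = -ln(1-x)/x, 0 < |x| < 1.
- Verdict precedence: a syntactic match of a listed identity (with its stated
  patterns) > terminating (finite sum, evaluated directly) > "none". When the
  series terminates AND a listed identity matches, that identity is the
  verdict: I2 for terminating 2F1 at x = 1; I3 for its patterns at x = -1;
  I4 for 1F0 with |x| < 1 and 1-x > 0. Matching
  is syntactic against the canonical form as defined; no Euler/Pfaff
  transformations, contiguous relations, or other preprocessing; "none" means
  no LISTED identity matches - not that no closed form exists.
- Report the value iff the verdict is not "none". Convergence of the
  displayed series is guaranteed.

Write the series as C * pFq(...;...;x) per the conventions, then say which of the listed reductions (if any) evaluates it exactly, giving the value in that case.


The series (x = -1) is 2F1: upper {-\frac{9}{2}, 3}, lower {\frac{17}{2}}, prefactor -\frac{3}{10}. Verdict: Kummer (I3) fires (x = -1; c = \frac{17}{2} equals 1+a-b for upper {-\frac{9}{2}, 3}: listed pattern). Its exact value is \left(-\frac{27027}{65536}\right) \cdot \pi.

First insight: from the first term -\frac{3}{10}: the factorial ratio (C = -3/10) (k+a-1)!/(a-1)! is a rising factorial (a)_k.
Adjacent-term ratio: r(k) = -1 * (k-\frac{9}{2}) (k+3) / [(k+\frac{17}{2}) (k+1)] ; factor over Q: parameters, x = -1, and C = -\frac{3}{10}.


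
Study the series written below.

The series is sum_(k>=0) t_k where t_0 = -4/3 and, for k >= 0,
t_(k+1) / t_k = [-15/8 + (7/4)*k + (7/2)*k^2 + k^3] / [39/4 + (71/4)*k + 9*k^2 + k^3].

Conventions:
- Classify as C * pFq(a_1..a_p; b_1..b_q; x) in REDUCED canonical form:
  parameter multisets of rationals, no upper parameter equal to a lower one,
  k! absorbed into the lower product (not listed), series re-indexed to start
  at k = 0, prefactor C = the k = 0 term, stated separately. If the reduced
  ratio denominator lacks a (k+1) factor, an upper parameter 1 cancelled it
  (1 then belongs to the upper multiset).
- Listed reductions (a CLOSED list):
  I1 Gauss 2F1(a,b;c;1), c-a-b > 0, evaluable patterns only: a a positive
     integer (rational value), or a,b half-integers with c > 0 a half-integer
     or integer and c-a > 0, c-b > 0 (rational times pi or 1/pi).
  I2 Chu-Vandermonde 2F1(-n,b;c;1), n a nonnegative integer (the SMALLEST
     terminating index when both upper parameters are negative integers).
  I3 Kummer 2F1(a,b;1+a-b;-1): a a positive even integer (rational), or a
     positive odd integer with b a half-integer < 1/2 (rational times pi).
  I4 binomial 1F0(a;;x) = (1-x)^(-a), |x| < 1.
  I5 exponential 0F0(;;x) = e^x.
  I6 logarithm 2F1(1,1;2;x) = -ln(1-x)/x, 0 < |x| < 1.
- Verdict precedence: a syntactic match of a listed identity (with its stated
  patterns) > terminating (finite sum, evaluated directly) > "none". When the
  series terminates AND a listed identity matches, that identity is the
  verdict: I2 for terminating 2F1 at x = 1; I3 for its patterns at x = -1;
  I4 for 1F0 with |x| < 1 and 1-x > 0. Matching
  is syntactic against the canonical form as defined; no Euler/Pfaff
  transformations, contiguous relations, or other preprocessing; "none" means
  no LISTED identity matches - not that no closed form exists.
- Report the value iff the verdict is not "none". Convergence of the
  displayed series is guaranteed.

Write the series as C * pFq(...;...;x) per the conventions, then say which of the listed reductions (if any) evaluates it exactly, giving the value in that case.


Prefactor -4/3, argument 1: 2F1 with upper {-1/2, 5/2} over lower {13/2}. Verdict: Gauss's theorem I1 (half-integer case) applies (x = 1; upper {-1/2, 5/2} half-integers, c = 13/2 in the evaluable pattern). Value: (-2695/8192) * pi.

Structural cue: t_0 = -4/3 here, and cancel k + 3/2 from the displayed ratio first; then C = -4/3, x = 1.
Ratio: r(k) = 1 * (k-1/2) (k+5/2) / [(k+13/2) (k+1)] ; factor over Q: parameters, x = 1, and C = -4/3.


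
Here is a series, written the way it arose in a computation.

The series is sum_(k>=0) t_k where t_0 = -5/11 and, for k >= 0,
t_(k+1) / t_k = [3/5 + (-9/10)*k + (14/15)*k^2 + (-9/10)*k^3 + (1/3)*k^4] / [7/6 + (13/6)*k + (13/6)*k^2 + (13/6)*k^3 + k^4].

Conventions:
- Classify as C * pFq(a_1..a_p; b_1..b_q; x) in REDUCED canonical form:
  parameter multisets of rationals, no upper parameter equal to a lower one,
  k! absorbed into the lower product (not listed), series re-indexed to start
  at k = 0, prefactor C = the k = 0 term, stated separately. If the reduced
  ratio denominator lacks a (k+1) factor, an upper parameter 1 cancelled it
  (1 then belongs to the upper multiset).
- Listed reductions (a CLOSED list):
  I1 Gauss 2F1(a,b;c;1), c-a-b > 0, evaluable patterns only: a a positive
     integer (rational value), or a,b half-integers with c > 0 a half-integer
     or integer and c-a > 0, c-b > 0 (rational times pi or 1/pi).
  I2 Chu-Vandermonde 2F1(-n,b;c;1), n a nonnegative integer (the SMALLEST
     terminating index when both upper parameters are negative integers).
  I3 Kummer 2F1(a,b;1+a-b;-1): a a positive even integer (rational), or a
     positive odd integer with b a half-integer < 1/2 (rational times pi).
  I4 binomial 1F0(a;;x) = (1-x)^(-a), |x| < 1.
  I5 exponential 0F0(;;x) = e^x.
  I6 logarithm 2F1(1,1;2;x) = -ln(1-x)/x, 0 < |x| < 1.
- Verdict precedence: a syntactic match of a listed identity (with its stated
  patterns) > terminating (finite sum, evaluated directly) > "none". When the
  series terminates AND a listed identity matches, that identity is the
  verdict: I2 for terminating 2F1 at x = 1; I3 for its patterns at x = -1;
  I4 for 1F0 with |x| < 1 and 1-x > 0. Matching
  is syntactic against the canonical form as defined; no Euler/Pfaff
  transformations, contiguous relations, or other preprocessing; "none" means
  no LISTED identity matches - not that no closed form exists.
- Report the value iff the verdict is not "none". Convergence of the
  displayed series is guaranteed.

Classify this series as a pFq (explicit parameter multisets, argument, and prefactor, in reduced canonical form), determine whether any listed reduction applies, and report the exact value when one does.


Key step: with t_0 = -5/11, the ratio is unreduced: k^2 + 1 divides both sides (C = -5/11, x = 1/3).
Ratio: r(k) = (1/3) * (k-3/2) (k-6/5) / [(k+7/6) (k+1)] - rational in k, leading ratio (1/3); with t_0 = -5/11, classification follows.

With C = -5/11: the canonical form is 2F1(-3/2, -6/5; 7/6; 1/3). Verdict: none here - no I1-I6 shape fits x = 1/3 with lower {7/6}.


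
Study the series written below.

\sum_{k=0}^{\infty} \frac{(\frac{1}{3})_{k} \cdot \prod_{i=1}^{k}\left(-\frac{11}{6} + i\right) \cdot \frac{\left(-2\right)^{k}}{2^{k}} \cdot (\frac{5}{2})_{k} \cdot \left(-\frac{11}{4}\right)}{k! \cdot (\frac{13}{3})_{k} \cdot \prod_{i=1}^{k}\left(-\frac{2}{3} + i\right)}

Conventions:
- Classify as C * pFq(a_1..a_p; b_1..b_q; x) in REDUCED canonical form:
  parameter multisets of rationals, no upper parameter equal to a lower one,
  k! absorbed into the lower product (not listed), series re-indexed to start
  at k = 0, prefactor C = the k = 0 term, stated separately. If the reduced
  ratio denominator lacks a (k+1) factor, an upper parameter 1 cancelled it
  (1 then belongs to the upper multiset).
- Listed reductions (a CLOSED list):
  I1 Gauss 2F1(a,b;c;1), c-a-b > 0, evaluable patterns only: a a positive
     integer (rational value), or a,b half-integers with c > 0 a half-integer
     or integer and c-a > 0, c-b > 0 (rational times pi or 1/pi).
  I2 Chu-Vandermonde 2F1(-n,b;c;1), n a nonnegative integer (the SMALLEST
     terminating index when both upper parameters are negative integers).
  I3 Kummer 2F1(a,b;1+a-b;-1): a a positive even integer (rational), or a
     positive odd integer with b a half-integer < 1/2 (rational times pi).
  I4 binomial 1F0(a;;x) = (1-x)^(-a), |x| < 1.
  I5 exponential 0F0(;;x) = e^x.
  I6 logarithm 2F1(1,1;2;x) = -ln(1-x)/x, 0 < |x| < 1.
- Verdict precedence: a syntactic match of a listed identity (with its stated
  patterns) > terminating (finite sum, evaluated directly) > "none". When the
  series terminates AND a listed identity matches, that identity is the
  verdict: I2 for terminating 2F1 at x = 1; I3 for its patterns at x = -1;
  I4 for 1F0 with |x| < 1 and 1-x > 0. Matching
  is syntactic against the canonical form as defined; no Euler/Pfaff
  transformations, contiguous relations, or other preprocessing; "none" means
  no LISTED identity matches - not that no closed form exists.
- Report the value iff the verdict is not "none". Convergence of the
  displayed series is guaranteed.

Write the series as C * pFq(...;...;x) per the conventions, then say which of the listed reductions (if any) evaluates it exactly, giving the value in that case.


Key step: t_0 = -\frac{11}{4} here, and the lower running product (C = -11/4) is a rising factorial.
Ratio: r(k) = -1 * (k-\frac{5}{6}) (k+\frac{5}{2}) / [(k+\frac{13}{3}) (k+1)] - rational in k, leading ratio -1; with t_0 = -\frac{11}{4}, classification follows.

Canonical form: C = -\frac{11}{4} times 2F1 with upper {-\frac{5}{6}, \frac{5}{2}}, lower {\frac{13}{3}}, x = -1. Verdict: none (x = -1): each listed identity misses the multisets {-\frac{5}{6}, \frac{5}{2}} ; {\frac{13}{3}}.


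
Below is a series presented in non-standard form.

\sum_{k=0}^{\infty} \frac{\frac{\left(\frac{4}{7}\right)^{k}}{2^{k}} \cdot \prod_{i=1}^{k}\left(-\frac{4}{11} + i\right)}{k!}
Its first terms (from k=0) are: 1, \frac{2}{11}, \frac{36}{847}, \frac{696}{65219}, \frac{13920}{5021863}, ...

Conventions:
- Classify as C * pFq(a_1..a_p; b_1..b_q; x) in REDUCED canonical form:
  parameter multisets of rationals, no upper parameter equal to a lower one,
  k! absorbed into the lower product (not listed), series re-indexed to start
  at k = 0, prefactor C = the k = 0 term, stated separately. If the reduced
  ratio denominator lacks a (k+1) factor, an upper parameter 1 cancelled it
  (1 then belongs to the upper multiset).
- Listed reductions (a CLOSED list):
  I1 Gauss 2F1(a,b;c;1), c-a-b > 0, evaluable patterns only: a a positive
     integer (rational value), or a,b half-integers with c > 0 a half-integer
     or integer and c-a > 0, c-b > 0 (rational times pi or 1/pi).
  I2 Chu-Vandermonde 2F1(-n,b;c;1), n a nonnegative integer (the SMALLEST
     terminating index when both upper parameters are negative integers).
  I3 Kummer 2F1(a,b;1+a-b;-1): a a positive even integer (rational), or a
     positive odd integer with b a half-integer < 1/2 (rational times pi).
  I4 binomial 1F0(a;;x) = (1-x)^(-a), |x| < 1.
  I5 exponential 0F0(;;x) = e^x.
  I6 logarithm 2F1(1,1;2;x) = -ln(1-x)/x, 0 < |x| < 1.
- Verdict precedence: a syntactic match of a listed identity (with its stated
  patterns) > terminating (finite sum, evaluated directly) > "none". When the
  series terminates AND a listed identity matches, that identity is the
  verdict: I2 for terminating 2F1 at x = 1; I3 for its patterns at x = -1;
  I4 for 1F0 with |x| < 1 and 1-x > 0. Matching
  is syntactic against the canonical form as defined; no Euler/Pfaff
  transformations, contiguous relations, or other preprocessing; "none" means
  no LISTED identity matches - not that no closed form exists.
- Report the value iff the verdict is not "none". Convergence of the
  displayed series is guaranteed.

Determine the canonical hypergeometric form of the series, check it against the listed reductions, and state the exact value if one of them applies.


Key step: t_0 = 1 here, and the two k-th powers (C = 1, x = 2/7) combine into one argument.
Ratio: r(k) = \frac{2}{7} * (k+\frac{7}{11}) / [(k+1)] - rational in k. x = \frac{2}{7}; t_0 = 1; negate the roots.

The series (x = \frac{2}{7}) is 1F0: upper {\frac{7}{11}}, lower {-}, prefactor 1. Verdict: binomial (I4) matches (the 1F0 binomial series: exponent -7/11, x = \frac{2}{7}). Its exact value is \left(\frac{5}{7}\right)^{-\frac{7}{11}}.


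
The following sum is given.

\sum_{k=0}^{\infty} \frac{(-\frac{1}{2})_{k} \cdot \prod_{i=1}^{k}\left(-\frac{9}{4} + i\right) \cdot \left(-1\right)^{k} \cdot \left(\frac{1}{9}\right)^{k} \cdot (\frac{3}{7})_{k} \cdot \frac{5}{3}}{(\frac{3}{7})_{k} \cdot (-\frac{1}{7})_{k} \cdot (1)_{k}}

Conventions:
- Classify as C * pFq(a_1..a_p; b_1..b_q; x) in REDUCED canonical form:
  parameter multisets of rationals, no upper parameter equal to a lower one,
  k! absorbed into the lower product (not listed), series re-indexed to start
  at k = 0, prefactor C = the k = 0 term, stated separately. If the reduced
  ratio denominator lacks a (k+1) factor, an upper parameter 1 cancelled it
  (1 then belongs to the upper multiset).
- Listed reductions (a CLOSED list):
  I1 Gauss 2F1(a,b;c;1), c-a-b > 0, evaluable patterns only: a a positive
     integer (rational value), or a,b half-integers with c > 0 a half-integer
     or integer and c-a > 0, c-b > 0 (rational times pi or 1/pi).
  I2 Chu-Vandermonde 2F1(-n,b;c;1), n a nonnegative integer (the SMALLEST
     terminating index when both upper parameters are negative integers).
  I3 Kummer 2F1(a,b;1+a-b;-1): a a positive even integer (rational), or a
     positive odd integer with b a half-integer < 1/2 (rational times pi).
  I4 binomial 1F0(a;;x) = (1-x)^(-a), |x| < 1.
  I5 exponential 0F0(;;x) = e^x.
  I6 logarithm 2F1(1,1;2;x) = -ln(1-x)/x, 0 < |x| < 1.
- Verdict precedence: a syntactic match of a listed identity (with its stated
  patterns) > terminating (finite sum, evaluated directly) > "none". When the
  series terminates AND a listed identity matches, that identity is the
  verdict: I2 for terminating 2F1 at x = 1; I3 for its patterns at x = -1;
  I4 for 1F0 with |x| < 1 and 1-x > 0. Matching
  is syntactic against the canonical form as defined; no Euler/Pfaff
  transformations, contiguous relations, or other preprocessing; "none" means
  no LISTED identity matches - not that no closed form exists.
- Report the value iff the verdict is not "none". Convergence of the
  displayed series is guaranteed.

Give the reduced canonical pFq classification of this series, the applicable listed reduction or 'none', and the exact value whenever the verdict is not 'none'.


Reduced: x = -\frac{1}{9}, 2F1, upper = {-\frac{5}{4}, -\frac{1}{2}}, lower = {-\frac{1}{7}}, C = \frac{5}{3}. Verdict: none - this 2F1 at x = -\frac{1}{9} matches no listed pattern, and upper {-\frac{5}{4}, -\frac{1}{2}} holds no stopper.

Structural cue: t_0 = \frac{5}{3} here, and (1)_k (C = 5/3) is k! itself.
Adjacent-term ratio: r(k) = -\frac{1}{9} * (k-\frac{5}{4}) (k-\frac{1}{2}) / [(k-\frac{1}{7}) (k+1)] ; factor over Q: parameters, x = -\frac{1}{9}, and C = \frac{5}{3}.


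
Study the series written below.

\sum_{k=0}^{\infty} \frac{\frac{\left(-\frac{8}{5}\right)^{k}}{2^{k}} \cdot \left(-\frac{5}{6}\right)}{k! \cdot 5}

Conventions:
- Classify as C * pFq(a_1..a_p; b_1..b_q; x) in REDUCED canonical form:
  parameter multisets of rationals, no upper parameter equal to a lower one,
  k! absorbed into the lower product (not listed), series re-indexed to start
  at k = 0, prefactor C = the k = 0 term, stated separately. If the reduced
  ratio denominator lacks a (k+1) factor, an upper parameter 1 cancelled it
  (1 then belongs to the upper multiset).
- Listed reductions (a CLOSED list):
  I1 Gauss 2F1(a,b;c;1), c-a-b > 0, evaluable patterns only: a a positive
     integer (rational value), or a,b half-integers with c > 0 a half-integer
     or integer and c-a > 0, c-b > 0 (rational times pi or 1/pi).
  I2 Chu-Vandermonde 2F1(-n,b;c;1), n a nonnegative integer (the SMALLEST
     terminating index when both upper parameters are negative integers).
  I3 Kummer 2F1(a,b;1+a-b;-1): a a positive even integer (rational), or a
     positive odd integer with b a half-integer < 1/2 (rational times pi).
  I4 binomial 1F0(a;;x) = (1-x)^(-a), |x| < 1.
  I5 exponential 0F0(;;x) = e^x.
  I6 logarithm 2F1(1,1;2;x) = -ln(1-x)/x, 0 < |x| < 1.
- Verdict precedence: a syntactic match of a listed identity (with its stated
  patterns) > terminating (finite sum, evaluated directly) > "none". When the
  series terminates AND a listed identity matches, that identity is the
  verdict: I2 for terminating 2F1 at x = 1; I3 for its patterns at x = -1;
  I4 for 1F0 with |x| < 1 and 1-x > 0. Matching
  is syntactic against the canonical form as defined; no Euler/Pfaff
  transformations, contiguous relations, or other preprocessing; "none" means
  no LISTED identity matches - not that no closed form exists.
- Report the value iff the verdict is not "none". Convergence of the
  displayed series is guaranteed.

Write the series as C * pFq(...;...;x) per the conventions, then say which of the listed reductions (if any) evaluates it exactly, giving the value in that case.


The series (x = -\frac{4}{5}) is 0F0: upper {-}, lower {-}, prefactor -\frac{1}{6}. Verdict at x = -\frac{4}{5}: the exponential series (I5) matches (the 0F0 exponential series at x = -\frac{4}{5}). Hence: \left(-\frac{1}{6}\right) \cdot e^{-\frac{4}{5}}.

First insight: x = -\frac{4}{5} and the constant factors (C = -1/6, x = -4/5) combine into one prefactor.
Step ratio: r(k) = -\frac{4}{5} * 1 / [(k+1)] - rational in k. x = -\frac{4}{5}; t_0 = -\frac{1}{6}; negate the roots.


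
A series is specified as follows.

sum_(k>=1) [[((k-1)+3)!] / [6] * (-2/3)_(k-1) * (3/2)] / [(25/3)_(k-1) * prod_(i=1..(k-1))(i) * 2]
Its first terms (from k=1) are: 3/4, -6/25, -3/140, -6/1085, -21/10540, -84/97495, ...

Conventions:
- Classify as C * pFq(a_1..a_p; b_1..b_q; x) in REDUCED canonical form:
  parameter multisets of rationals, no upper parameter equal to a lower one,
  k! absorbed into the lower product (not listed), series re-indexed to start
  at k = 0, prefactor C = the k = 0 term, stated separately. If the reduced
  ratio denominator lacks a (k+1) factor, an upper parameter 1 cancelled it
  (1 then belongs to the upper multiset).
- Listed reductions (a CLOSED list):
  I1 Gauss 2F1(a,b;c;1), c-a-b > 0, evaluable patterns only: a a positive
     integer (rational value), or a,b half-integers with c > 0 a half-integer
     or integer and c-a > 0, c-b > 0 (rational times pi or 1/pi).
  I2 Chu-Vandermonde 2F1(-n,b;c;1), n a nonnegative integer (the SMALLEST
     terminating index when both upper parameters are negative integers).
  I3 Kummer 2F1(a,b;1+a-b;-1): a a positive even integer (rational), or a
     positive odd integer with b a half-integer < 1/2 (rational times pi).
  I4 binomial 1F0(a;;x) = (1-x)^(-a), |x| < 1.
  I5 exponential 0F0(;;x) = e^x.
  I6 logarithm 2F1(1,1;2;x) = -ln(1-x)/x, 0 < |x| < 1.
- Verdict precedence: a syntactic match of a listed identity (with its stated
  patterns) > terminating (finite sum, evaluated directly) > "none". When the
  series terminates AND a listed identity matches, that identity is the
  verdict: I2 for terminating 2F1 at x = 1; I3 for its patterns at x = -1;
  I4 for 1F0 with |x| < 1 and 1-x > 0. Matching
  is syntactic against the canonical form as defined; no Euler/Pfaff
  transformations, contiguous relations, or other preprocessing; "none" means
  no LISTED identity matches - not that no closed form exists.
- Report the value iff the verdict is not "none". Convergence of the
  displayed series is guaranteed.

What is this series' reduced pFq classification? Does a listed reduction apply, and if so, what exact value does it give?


Structural cue: t_0 = 3/4 here, and the factorial ratio (prefactor 3/4) (k+a-1)!/(a-1)! is a rising factorial (a)_k.
Adjacent-term ratio: r(k) = 1 * (k-2/3) (k+4) / [(k+25/3) (k+1)] - poly over poly, x = 1 from leading terms; C = 3/4 at k = 0.

Canonical form: C = 3/4 times 2F1 with upper {-2/3, 4}, lower {25/3}, x = 1. Verdict: this is the Gauss summation I1 (x = 1: the Gamma ratio telescopes since c-a-b = 5 > 0 and a = 4 in Z>0). Sum: 2717/5670.


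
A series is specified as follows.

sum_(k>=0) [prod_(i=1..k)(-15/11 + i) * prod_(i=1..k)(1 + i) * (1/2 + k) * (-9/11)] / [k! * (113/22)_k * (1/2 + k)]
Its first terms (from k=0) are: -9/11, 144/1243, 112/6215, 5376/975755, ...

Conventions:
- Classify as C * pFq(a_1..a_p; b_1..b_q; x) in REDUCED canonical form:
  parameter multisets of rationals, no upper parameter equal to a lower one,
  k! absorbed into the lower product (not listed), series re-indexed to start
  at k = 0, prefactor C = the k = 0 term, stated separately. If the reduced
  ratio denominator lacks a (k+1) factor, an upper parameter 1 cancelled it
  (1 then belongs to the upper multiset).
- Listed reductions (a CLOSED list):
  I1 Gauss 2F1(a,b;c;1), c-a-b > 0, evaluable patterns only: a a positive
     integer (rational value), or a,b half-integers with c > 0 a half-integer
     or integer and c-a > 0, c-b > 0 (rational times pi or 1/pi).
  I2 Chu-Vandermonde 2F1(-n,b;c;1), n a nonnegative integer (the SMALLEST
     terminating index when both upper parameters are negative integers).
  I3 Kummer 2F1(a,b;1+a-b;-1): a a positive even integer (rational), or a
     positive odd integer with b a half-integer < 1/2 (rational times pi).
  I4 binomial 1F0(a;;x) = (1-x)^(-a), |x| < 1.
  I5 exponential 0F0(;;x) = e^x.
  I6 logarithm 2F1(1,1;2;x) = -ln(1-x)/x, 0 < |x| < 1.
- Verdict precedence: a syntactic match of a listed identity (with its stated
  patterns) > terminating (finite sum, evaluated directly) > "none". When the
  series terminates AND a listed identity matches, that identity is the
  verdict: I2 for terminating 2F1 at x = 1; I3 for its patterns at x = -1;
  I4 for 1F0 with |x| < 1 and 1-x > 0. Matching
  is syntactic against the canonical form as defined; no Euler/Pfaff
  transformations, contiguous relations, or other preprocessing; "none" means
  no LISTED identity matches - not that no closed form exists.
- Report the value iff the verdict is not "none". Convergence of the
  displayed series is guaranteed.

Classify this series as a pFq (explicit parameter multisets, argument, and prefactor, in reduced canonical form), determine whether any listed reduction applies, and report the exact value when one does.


x = 1 here; the reduced form reads 2F1, upper {-4/11, 2}, lower {113/22}, C = -9/11. Verdict: the Gauss summation I1 applies (x = 1: the Gamma ratio telescopes since c-a-b = 7/2 > 0 and a = 2 in Z>0). Hence: -897/1331.

The tell: with t_0 = -9/11, the running product (C = -9/11, x = 1) telescopes to a rising factorial.
Adjacent-term ratio: r(k) = 1 * (k-4/11) (k+2) / [(k+113/22) (k+1)] ; factor over Q: parameters, x = 1, and C = -9/11.


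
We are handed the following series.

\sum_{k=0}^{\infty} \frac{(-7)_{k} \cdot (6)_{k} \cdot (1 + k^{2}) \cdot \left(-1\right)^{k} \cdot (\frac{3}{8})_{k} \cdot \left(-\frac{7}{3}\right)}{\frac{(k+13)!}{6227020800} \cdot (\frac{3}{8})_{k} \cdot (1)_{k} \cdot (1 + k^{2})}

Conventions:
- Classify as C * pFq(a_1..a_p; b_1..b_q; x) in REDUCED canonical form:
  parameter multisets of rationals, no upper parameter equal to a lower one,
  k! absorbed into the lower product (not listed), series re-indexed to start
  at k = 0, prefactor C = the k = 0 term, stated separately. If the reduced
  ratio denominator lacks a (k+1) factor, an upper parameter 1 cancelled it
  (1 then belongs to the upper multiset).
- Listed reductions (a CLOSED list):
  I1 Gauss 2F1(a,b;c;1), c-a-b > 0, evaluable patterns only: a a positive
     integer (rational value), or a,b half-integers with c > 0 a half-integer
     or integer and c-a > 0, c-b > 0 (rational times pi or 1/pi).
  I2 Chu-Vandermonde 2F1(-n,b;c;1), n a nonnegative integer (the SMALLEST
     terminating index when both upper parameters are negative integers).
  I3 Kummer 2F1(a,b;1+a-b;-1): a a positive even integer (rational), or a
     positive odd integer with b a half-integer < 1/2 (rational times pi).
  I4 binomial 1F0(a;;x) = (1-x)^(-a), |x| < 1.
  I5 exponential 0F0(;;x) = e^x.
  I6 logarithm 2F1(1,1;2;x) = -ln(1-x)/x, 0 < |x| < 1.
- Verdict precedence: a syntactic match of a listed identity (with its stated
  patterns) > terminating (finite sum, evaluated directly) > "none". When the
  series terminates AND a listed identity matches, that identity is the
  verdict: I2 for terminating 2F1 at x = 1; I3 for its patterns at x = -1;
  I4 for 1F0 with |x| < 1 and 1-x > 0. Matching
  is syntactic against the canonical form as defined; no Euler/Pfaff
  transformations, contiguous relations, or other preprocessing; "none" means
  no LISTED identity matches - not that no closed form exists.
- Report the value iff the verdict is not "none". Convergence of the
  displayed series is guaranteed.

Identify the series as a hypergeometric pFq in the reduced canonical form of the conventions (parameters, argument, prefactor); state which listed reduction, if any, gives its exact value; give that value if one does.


The series (x = -1) is 2F1: upper {-7, 6}, lower {14}, prefactor -\frac{7}{3}. Verdict: this is Kummer (I3) (x = -1; c = 14 equals 1+a-b for upper {-7, 6}: listed pattern). Sum: -\frac{1001}{30}.

Key observation: from the first term -\frac{7}{3}: the parameter 3/8 appears in both the upper and lower lists and cancels (alongside the other common factor).
Term ratio: r(k) = -1 * (k-7) (k+6) / [(k+14) (k+1)] - rational in k, leading ratio -1; with t_0 = -\frac{7}{3}, classification follows.
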